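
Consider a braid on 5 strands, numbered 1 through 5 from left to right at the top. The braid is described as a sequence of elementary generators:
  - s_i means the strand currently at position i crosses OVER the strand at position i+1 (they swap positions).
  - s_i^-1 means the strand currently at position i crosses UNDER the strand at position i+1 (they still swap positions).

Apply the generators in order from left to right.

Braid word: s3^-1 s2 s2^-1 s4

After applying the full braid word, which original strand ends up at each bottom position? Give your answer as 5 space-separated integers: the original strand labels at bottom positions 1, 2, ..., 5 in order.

Answer: 1 2 4 5 3

Derivation:
Gen 1 (s3^-1): strand 3 crosses under strand 4. Perm now: [1 2 4 3 5]
Gen 2 (s2): strand 2 crosses over strand 4. Perm now: [1 4 2 3 5]
Gen 3 (s2^-1): strand 4 crosses under strand 2. Perm now: [1 2 4 3 5]
Gen 4 (s4): strand 3 crosses over strand 5. Perm now: [1 2 4 5 3]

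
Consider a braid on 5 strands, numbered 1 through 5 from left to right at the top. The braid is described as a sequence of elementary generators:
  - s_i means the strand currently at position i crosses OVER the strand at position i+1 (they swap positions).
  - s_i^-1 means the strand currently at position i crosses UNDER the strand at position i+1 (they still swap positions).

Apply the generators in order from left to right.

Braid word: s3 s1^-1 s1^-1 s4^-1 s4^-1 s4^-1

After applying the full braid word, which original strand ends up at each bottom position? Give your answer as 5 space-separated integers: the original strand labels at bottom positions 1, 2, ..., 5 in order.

Gen 1 (s3): strand 3 crosses over strand 4. Perm now: [1 2 4 3 5]
Gen 2 (s1^-1): strand 1 crosses under strand 2. Perm now: [2 1 4 3 5]
Gen 3 (s1^-1): strand 2 crosses under strand 1. Perm now: [1 2 4 3 5]
Gen 4 (s4^-1): strand 3 crosses under strand 5. Perm now: [1 2 4 5 3]
Gen 5 (s4^-1): strand 5 crosses under strand 3. Perm now: [1 2 4 3 5]
Gen 6 (s4^-1): strand 3 crosses under strand 5. Perm now: [1 2 4 5 3]

Answer: 1 2 4 5 3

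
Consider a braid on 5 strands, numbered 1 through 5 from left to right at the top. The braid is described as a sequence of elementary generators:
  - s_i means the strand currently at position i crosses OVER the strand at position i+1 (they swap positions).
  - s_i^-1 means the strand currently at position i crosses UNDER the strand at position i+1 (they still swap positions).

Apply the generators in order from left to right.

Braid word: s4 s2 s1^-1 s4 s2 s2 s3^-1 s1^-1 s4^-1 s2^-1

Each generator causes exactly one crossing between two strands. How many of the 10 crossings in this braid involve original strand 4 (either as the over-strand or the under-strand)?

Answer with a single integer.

Gen 1: crossing 4x5. Involves strand 4? yes. Count so far: 1
Gen 2: crossing 2x3. Involves strand 4? no. Count so far: 1
Gen 3: crossing 1x3. Involves strand 4? no. Count so far: 1
Gen 4: crossing 5x4. Involves strand 4? yes. Count so far: 2
Gen 5: crossing 1x2. Involves strand 4? no. Count so far: 2
Gen 6: crossing 2x1. Involves strand 4? no. Count so far: 2
Gen 7: crossing 2x4. Involves strand 4? yes. Count so far: 3
Gen 8: crossing 3x1. Involves strand 4? no. Count so far: 3
Gen 9: crossing 2x5. Involves strand 4? no. Count so far: 3
Gen 10: crossing 3x4. Involves strand 4? yes. Count so far: 4

Answer: 4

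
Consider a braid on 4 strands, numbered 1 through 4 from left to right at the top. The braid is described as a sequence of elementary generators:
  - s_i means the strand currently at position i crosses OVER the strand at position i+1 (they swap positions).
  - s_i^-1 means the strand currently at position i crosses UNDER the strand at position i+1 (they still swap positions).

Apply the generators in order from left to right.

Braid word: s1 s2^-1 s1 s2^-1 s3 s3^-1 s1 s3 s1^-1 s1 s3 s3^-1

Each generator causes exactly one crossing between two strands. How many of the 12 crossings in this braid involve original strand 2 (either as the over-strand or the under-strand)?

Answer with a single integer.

Answer: 8

Derivation:
Gen 1: crossing 1x2. Involves strand 2? yes. Count so far: 1
Gen 2: crossing 1x3. Involves strand 2? no. Count so far: 1
Gen 3: crossing 2x3. Involves strand 2? yes. Count so far: 2
Gen 4: crossing 2x1. Involves strand 2? yes. Count so far: 3
Gen 5: crossing 2x4. Involves strand 2? yes. Count so far: 4
Gen 6: crossing 4x2. Involves strand 2? yes. Count so far: 5
Gen 7: crossing 3x1. Involves strand 2? no. Count so far: 5
Gen 8: crossing 2x4. Involves strand 2? yes. Count so far: 6
Gen 9: crossing 1x3. Involves strand 2? no. Count so far: 6
Gen 10: crossing 3x1. Involves strand 2? no. Count so far: 6
Gen 11: crossing 4x2. Involves strand 2? yes. Count so far: 7
Gen 12: crossing 2x4. Involves strand 2? yes. Count so far: 8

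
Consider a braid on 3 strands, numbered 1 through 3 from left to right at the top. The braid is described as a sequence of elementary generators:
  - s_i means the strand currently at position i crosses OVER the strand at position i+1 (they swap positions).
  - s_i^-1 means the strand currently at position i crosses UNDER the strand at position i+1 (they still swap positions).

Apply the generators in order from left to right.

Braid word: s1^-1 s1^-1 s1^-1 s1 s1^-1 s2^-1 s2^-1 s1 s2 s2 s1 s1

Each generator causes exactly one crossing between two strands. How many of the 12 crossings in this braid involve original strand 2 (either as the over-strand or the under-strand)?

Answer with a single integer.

Gen 1: crossing 1x2. Involves strand 2? yes. Count so far: 1
Gen 2: crossing 2x1. Involves strand 2? yes. Count so far: 2
Gen 3: crossing 1x2. Involves strand 2? yes. Count so far: 3
Gen 4: crossing 2x1. Involves strand 2? yes. Count so far: 4
Gen 5: crossing 1x2. Involves strand 2? yes. Count so far: 5
Gen 6: crossing 1x3. Involves strand 2? no. Count so far: 5
Gen 7: crossing 3x1. Involves strand 2? no. Count so far: 5
Gen 8: crossing 2x1. Involves strand 2? yes. Count so far: 6
Gen 9: crossing 2x3. Involves strand 2? yes. Count so far: 7
Gen 10: crossing 3x2. Involves strand 2? yes. Count so far: 8
Gen 11: crossing 1x2. Involves strand 2? yes. Count so far: 9
Gen 12: crossing 2x1. Involves strand 2? yes. Count so far: 10

Answer: 10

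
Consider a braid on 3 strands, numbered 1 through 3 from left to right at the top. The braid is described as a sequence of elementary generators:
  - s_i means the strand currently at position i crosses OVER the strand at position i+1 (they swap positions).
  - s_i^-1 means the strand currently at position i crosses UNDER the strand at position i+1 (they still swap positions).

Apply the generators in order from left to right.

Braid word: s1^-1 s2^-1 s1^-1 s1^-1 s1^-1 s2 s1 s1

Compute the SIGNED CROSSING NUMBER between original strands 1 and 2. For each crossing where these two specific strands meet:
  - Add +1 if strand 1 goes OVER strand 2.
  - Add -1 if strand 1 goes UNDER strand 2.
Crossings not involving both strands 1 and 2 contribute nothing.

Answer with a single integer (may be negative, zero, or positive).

Gen 1: 1 under 2. Both 1&2? yes. Contrib: -1. Sum: -1
Gen 2: crossing 1x3. Both 1&2? no. Sum: -1
Gen 3: crossing 2x3. Both 1&2? no. Sum: -1
Gen 4: crossing 3x2. Both 1&2? no. Sum: -1
Gen 5: crossing 2x3. Both 1&2? no. Sum: -1
Gen 6: 2 over 1. Both 1&2? yes. Contrib: -1. Sum: -2
Gen 7: crossing 3x1. Both 1&2? no. Sum: -2
Gen 8: crossing 1x3. Both 1&2? no. Sum: -2

Answer: -2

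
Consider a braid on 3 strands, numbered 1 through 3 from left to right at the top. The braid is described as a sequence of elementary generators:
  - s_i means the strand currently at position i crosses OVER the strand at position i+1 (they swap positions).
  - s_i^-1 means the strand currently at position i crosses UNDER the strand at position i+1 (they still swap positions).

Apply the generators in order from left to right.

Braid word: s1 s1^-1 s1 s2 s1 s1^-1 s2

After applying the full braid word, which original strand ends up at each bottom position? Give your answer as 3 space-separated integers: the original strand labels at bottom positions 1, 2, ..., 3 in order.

Gen 1 (s1): strand 1 crosses over strand 2. Perm now: [2 1 3]
Gen 2 (s1^-1): strand 2 crosses under strand 1. Perm now: [1 2 3]
Gen 3 (s1): strand 1 crosses over strand 2. Perm now: [2 1 3]
Gen 4 (s2): strand 1 crosses over strand 3. Perm now: [2 3 1]
Gen 5 (s1): strand 2 crosses over strand 3. Perm now: [3 2 1]
Gen 6 (s1^-1): strand 3 crosses under strand 2. Perm now: [2 3 1]
Gen 7 (s2): strand 3 crosses over strand 1. Perm now: [2 1 3]

Answer: 2 1 3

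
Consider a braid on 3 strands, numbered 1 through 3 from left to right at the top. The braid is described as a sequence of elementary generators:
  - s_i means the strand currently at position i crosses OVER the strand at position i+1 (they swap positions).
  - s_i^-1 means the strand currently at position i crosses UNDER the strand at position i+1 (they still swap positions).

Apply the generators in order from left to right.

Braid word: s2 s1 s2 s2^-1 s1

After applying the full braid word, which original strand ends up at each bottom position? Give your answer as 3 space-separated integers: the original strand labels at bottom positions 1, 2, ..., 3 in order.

Gen 1 (s2): strand 2 crosses over strand 3. Perm now: [1 3 2]
Gen 2 (s1): strand 1 crosses over strand 3. Perm now: [3 1 2]
Gen 3 (s2): strand 1 crosses over strand 2. Perm now: [3 2 1]
Gen 4 (s2^-1): strand 2 crosses under strand 1. Perm now: [3 1 2]
Gen 5 (s1): strand 3 crosses over strand 1. Perm now: [1 3 2]

Answer: 1 3 2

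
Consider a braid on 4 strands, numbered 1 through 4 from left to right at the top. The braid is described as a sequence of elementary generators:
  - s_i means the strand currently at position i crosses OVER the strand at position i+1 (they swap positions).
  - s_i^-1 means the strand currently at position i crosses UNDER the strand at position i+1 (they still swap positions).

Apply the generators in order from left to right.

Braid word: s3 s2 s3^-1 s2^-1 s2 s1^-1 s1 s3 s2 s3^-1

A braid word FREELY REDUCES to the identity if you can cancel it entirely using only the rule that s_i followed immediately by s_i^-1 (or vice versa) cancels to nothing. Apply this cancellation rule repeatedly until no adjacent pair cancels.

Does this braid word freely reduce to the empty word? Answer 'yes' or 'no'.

Answer: no

Derivation:
Gen 1 (s3): push. Stack: [s3]
Gen 2 (s2): push. Stack: [s3 s2]
Gen 3 (s3^-1): push. Stack: [s3 s2 s3^-1]
Gen 4 (s2^-1): push. Stack: [s3 s2 s3^-1 s2^-1]
Gen 5 (s2): cancels prior s2^-1. Stack: [s3 s2 s3^-1]
Gen 6 (s1^-1): push. Stack: [s3 s2 s3^-1 s1^-1]
Gen 7 (s1): cancels prior s1^-1. Stack: [s3 s2 s3^-1]
Gen 8 (s3): cancels prior s3^-1. Stack: [s3 s2]
Gen 9 (s2): push. Stack: [s3 s2 s2]
Gen 10 (s3^-1): push. Stack: [s3 s2 s2 s3^-1]
Reduced word: s3 s2 s2 s3^-1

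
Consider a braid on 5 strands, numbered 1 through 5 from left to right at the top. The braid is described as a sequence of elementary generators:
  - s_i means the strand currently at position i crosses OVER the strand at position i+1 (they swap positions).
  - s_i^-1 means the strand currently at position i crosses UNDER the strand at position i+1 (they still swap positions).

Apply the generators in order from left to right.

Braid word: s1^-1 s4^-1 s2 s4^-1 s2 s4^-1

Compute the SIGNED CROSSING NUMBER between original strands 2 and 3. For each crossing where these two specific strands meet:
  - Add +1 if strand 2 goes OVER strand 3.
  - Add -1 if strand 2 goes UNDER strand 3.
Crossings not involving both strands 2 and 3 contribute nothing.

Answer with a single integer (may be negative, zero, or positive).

Answer: 0

Derivation:
Gen 1: crossing 1x2. Both 2&3? no. Sum: 0
Gen 2: crossing 4x5. Both 2&3? no. Sum: 0
Gen 3: crossing 1x3. Both 2&3? no. Sum: 0
Gen 4: crossing 5x4. Both 2&3? no. Sum: 0
Gen 5: crossing 3x1. Both 2&3? no. Sum: 0
Gen 6: crossing 4x5. Both 2&3? no. Sum: 0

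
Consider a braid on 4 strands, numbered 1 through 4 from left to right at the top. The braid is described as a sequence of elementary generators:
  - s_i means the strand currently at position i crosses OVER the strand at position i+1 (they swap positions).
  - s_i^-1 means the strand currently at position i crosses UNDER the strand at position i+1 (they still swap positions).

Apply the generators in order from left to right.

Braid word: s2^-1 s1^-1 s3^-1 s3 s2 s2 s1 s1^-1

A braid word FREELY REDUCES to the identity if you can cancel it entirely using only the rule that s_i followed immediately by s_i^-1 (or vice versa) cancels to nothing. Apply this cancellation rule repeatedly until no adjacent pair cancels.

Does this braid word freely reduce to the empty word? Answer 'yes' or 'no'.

Gen 1 (s2^-1): push. Stack: [s2^-1]
Gen 2 (s1^-1): push. Stack: [s2^-1 s1^-1]
Gen 3 (s3^-1): push. Stack: [s2^-1 s1^-1 s3^-1]
Gen 4 (s3): cancels prior s3^-1. Stack: [s2^-1 s1^-1]
Gen 5 (s2): push. Stack: [s2^-1 s1^-1 s2]
Gen 6 (s2): push. Stack: [s2^-1 s1^-1 s2 s2]
Gen 7 (s1): push. Stack: [s2^-1 s1^-1 s2 s2 s1]
Gen 8 (s1^-1): cancels prior s1. Stack: [s2^-1 s1^-1 s2 s2]
Reduced word: s2^-1 s1^-1 s2 s2

Answer: no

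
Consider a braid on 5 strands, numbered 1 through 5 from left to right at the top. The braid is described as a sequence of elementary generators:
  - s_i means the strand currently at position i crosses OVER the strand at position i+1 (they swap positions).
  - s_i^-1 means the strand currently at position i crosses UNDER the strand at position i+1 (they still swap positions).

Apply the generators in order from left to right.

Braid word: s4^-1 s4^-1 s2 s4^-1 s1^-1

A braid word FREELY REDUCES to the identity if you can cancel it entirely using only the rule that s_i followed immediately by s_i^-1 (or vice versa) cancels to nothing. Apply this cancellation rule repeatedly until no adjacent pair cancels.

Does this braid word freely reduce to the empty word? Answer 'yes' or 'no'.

Answer: no

Derivation:
Gen 1 (s4^-1): push. Stack: [s4^-1]
Gen 2 (s4^-1): push. Stack: [s4^-1 s4^-1]
Gen 3 (s2): push. Stack: [s4^-1 s4^-1 s2]
Gen 4 (s4^-1): push. Stack: [s4^-1 s4^-1 s2 s4^-1]
Gen 5 (s1^-1): push. Stack: [s4^-1 s4^-1 s2 s4^-1 s1^-1]
Reduced word: s4^-1 s4^-1 s2 s4^-1 s1^-1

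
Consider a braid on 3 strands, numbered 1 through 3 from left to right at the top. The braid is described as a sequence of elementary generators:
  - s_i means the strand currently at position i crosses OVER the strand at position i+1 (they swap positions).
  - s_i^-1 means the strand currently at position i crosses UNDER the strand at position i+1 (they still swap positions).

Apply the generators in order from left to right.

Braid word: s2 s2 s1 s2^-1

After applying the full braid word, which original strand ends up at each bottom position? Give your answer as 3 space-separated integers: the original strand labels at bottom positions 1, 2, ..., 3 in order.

Answer: 2 3 1

Derivation:
Gen 1 (s2): strand 2 crosses over strand 3. Perm now: [1 3 2]
Gen 2 (s2): strand 3 crosses over strand 2. Perm now: [1 2 3]
Gen 3 (s1): strand 1 crosses over strand 2. Perm now: [2 1 3]
Gen 4 (s2^-1): strand 1 crosses under strand 3. Perm now: [2 3 1]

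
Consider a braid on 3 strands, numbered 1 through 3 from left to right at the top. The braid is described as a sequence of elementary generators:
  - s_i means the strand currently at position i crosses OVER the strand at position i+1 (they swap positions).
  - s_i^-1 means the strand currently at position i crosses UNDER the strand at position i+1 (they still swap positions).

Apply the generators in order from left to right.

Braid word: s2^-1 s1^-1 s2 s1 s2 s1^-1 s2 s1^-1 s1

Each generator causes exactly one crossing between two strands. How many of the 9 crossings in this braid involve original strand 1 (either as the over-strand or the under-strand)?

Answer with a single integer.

Answer: 6

Derivation:
Gen 1: crossing 2x3. Involves strand 1? no. Count so far: 0
Gen 2: crossing 1x3. Involves strand 1? yes. Count so far: 1
Gen 3: crossing 1x2. Involves strand 1? yes. Count so far: 2
Gen 4: crossing 3x2. Involves strand 1? no. Count so far: 2
Gen 5: crossing 3x1. Involves strand 1? yes. Count so far: 3
Gen 6: crossing 2x1. Involves strand 1? yes. Count so far: 4
Gen 7: crossing 2x3. Involves strand 1? no. Count so far: 4
Gen 8: crossing 1x3. Involves strand 1? yes. Count so far: 5
Gen 9: crossing 3x1. Involves strand 1? yes. Count so far: 6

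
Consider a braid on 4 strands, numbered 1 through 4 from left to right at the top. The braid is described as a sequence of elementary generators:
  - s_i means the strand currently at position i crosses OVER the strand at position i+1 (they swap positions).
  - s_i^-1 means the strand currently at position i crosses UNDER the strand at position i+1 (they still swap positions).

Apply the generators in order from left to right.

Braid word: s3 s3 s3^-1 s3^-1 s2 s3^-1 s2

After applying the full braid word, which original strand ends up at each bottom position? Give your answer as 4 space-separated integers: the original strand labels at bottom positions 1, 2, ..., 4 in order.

Answer: 1 4 3 2

Derivation:
Gen 1 (s3): strand 3 crosses over strand 4. Perm now: [1 2 4 3]
Gen 2 (s3): strand 4 crosses over strand 3. Perm now: [1 2 3 4]
Gen 3 (s3^-1): strand 3 crosses under strand 4. Perm now: [1 2 4 3]
Gen 4 (s3^-1): strand 4 crosses under strand 3. Perm now: [1 2 3 4]
Gen 5 (s2): strand 2 crosses over strand 3. Perm now: [1 3 2 4]
Gen 6 (s3^-1): strand 2 crosses under strand 4. Perm now: [1 3 4 2]
Gen 7 (s2): strand 3 crosses over strand 4. Perm now: [1 4 3 2]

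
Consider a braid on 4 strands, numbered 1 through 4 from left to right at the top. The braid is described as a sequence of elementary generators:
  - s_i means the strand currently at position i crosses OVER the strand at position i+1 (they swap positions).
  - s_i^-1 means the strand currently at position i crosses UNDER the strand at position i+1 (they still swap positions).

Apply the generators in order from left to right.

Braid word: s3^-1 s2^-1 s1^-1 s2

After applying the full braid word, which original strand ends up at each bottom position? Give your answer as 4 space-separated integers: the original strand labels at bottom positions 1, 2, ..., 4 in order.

Gen 1 (s3^-1): strand 3 crosses under strand 4. Perm now: [1 2 4 3]
Gen 2 (s2^-1): strand 2 crosses under strand 4. Perm now: [1 4 2 3]
Gen 3 (s1^-1): strand 1 crosses under strand 4. Perm now: [4 1 2 3]
Gen 4 (s2): strand 1 crosses over strand 2. Perm now: [4 2 1 3]

Answer: 4 2 1 3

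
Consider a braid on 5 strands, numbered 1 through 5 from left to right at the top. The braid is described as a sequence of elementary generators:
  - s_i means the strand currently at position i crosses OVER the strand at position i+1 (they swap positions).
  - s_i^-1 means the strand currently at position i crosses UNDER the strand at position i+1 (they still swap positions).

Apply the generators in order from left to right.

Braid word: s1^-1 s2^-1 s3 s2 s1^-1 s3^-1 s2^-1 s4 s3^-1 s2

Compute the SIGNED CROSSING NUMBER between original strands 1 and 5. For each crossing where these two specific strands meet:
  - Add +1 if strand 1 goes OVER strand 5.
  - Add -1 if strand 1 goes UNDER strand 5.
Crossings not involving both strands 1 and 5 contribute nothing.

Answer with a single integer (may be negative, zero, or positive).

Gen 1: crossing 1x2. Both 1&5? no. Sum: 0
Gen 2: crossing 1x3. Both 1&5? no. Sum: 0
Gen 3: crossing 1x4. Both 1&5? no. Sum: 0
Gen 4: crossing 3x4. Both 1&5? no. Sum: 0
Gen 5: crossing 2x4. Both 1&5? no. Sum: 0
Gen 6: crossing 3x1. Both 1&5? no. Sum: 0
Gen 7: crossing 2x1. Both 1&5? no. Sum: 0
Gen 8: crossing 3x5. Both 1&5? no. Sum: 0
Gen 9: crossing 2x5. Both 1&5? no. Sum: 0
Gen 10: 1 over 5. Both 1&5? yes. Contrib: +1. Sum: 1

Answer: 1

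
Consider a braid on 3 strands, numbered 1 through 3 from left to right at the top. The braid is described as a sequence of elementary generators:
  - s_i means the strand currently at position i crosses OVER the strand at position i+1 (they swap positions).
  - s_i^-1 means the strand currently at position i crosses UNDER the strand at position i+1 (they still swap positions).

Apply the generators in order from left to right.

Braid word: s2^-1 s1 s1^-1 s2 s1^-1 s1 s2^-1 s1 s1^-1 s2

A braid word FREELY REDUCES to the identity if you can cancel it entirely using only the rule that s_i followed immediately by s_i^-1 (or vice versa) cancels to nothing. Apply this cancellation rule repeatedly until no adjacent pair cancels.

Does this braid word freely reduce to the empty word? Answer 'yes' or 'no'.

Answer: yes

Derivation:
Gen 1 (s2^-1): push. Stack: [s2^-1]
Gen 2 (s1): push. Stack: [s2^-1 s1]
Gen 3 (s1^-1): cancels prior s1. Stack: [s2^-1]
Gen 4 (s2): cancels prior s2^-1. Stack: []
Gen 5 (s1^-1): push. Stack: [s1^-1]
Gen 6 (s1): cancels prior s1^-1. Stack: []
Gen 7 (s2^-1): push. Stack: [s2^-1]
Gen 8 (s1): push. Stack: [s2^-1 s1]
Gen 9 (s1^-1): cancels prior s1. Stack: [s2^-1]
Gen 10 (s2): cancels prior s2^-1. Stack: []
Reduced word: (empty)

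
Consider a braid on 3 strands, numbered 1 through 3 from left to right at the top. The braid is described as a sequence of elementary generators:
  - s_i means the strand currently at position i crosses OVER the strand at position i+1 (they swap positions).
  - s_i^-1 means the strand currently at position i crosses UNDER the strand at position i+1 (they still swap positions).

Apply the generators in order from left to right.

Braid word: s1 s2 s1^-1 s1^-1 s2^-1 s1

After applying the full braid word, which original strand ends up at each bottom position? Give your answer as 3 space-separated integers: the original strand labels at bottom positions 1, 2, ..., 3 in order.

Answer: 1 2 3

Derivation:
Gen 1 (s1): strand 1 crosses over strand 2. Perm now: [2 1 3]
Gen 2 (s2): strand 1 crosses over strand 3. Perm now: [2 3 1]
Gen 3 (s1^-1): strand 2 crosses under strand 3. Perm now: [3 2 1]
Gen 4 (s1^-1): strand 3 crosses under strand 2. Perm now: [2 3 1]
Gen 5 (s2^-1): strand 3 crosses under strand 1. Perm now: [2 1 3]
Gen 6 (s1): strand 2 crosses over strand 1. Perm now: [1 2 3]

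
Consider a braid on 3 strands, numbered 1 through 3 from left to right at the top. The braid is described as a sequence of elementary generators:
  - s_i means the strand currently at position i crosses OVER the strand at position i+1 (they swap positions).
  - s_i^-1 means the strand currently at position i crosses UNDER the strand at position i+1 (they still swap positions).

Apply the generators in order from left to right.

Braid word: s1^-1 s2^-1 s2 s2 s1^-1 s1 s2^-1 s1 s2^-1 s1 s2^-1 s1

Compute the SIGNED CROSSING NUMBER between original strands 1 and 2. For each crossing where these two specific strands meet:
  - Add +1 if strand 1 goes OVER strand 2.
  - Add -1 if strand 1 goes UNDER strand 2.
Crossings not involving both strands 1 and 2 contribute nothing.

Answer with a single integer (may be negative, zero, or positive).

Gen 1: 1 under 2. Both 1&2? yes. Contrib: -1. Sum: -1
Gen 2: crossing 1x3. Both 1&2? no. Sum: -1
Gen 3: crossing 3x1. Both 1&2? no. Sum: -1
Gen 4: crossing 1x3. Both 1&2? no. Sum: -1
Gen 5: crossing 2x3. Both 1&2? no. Sum: -1
Gen 6: crossing 3x2. Both 1&2? no. Sum: -1
Gen 7: crossing 3x1. Both 1&2? no. Sum: -1
Gen 8: 2 over 1. Both 1&2? yes. Contrib: -1. Sum: -2
Gen 9: crossing 2x3. Both 1&2? no. Sum: -2
Gen 10: crossing 1x3. Both 1&2? no. Sum: -2
Gen 11: 1 under 2. Both 1&2? yes. Contrib: -1. Sum: -3
Gen 12: crossing 3x2. Both 1&2? no. Sum: -3

Answer: -3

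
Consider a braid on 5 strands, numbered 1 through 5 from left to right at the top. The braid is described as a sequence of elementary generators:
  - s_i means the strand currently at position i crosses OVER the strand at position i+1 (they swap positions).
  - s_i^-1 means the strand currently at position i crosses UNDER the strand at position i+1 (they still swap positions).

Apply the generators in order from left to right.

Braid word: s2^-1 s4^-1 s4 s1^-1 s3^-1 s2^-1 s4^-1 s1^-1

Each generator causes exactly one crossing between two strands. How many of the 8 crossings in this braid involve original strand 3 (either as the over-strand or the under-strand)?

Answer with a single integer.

Answer: 3

Derivation:
Gen 1: crossing 2x3. Involves strand 3? yes. Count so far: 1
Gen 2: crossing 4x5. Involves strand 3? no. Count so far: 1
Gen 3: crossing 5x4. Involves strand 3? no. Count so far: 1
Gen 4: crossing 1x3. Involves strand 3? yes. Count so far: 2
Gen 5: crossing 2x4. Involves strand 3? no. Count so far: 2
Gen 6: crossing 1x4. Involves strand 3? no. Count so far: 2
Gen 7: crossing 2x5. Involves strand 3? no. Count so far: 2
Gen 8: crossing 3x4. Involves strand 3? yes. Count so far: 3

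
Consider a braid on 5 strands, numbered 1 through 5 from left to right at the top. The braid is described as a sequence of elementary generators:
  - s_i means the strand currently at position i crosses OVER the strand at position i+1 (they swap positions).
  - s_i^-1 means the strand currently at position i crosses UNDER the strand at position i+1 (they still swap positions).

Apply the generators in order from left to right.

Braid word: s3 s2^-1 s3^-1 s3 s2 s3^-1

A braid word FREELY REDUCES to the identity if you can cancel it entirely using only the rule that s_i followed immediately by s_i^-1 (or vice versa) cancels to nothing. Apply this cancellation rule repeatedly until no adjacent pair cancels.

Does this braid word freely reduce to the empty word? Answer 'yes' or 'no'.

Answer: yes

Derivation:
Gen 1 (s3): push. Stack: [s3]
Gen 2 (s2^-1): push. Stack: [s3 s2^-1]
Gen 3 (s3^-1): push. Stack: [s3 s2^-1 s3^-1]
Gen 4 (s3): cancels prior s3^-1. Stack: [s3 s2^-1]
Gen 5 (s2): cancels prior s2^-1. Stack: [s3]
Gen 6 (s3^-1): cancels prior s3. Stack: []
Reduced word: (empty)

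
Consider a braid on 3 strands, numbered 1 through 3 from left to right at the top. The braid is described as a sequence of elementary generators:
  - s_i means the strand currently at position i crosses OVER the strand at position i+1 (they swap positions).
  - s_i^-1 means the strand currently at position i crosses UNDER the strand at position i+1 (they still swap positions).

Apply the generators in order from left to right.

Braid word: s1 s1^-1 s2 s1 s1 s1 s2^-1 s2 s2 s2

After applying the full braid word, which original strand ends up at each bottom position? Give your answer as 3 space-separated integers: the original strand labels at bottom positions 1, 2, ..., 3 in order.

Answer: 3 1 2

Derivation:
Gen 1 (s1): strand 1 crosses over strand 2. Perm now: [2 1 3]
Gen 2 (s1^-1): strand 2 crosses under strand 1. Perm now: [1 2 3]
Gen 3 (s2): strand 2 crosses over strand 3. Perm now: [1 3 2]
Gen 4 (s1): strand 1 crosses over strand 3. Perm now: [3 1 2]
Gen 5 (s1): strand 3 crosses over strand 1. Perm now: [1 3 2]
Gen 6 (s1): strand 1 crosses over strand 3. Perm now: [3 1 2]
Gen 7 (s2^-1): strand 1 crosses under strand 2. Perm now: [3 2 1]
Gen 8 (s2): strand 2 crosses over strand 1. Perm now: [3 1 2]
Gen 9 (s2): strand 1 crosses over strand 2. Perm now: [3 2 1]
Gen 10 (s2): strand 2 crosses over strand 1. Perm now: [3 1 2]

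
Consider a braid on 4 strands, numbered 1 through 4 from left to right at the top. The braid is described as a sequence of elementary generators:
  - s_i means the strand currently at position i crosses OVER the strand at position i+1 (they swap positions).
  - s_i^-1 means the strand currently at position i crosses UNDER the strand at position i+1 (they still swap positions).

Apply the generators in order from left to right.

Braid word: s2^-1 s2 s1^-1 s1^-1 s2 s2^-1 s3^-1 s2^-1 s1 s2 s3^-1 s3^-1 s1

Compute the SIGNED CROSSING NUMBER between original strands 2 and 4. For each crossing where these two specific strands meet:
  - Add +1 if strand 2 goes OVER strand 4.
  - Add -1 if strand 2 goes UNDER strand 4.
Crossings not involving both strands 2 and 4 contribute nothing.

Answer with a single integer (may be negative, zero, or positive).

Answer: -2

Derivation:
Gen 1: crossing 2x3. Both 2&4? no. Sum: 0
Gen 2: crossing 3x2. Both 2&4? no. Sum: 0
Gen 3: crossing 1x2. Both 2&4? no. Sum: 0
Gen 4: crossing 2x1. Both 2&4? no. Sum: 0
Gen 5: crossing 2x3. Both 2&4? no. Sum: 0
Gen 6: crossing 3x2. Both 2&4? no. Sum: 0
Gen 7: crossing 3x4. Both 2&4? no. Sum: 0
Gen 8: 2 under 4. Both 2&4? yes. Contrib: -1. Sum: -1
Gen 9: crossing 1x4. Both 2&4? no. Sum: -1
Gen 10: crossing 1x2. Both 2&4? no. Sum: -1
Gen 11: crossing 1x3. Both 2&4? no. Sum: -1
Gen 12: crossing 3x1. Both 2&4? no. Sum: -1
Gen 13: 4 over 2. Both 2&4? yes. Contrib: -1. Sum: -2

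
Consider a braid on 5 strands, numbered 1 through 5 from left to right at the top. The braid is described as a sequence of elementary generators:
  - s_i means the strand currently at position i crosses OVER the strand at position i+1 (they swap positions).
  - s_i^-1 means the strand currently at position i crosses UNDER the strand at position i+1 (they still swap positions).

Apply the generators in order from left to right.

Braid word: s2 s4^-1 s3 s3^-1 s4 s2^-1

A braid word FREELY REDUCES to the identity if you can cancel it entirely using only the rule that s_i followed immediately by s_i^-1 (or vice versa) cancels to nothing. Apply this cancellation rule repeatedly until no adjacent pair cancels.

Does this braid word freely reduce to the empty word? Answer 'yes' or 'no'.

Answer: yes

Derivation:
Gen 1 (s2): push. Stack: [s2]
Gen 2 (s4^-1): push. Stack: [s2 s4^-1]
Gen 3 (s3): push. Stack: [s2 s4^-1 s3]
Gen 4 (s3^-1): cancels prior s3. Stack: [s2 s4^-1]
Gen 5 (s4): cancels prior s4^-1. Stack: [s2]
Gen 6 (s2^-1): cancels prior s2. Stack: []
Reduced word: (empty)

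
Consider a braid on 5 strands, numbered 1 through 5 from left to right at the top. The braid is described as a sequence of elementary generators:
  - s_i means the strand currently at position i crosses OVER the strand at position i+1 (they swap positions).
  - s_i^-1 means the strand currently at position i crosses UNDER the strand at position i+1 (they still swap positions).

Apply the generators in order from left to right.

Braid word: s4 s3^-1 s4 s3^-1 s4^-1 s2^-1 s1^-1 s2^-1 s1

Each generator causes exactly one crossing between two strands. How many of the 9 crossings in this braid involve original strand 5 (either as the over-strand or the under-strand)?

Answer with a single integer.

Answer: 4

Derivation:
Gen 1: crossing 4x5. Involves strand 5? yes. Count so far: 1
Gen 2: crossing 3x5. Involves strand 5? yes. Count so far: 2
Gen 3: crossing 3x4. Involves strand 5? no. Count so far: 2
Gen 4: crossing 5x4. Involves strand 5? yes. Count so far: 3
Gen 5: crossing 5x3. Involves strand 5? yes. Count so far: 4
Gen 6: crossing 2x4. Involves strand 5? no. Count so far: 4
Gen 7: crossing 1x4. Involves strand 5? no. Count so far: 4
Gen 8: crossing 1x2. Involves strand 5? no. Count so far: 4
Gen 9: crossing 4x2. Involves strand 5? no. Count so far: 4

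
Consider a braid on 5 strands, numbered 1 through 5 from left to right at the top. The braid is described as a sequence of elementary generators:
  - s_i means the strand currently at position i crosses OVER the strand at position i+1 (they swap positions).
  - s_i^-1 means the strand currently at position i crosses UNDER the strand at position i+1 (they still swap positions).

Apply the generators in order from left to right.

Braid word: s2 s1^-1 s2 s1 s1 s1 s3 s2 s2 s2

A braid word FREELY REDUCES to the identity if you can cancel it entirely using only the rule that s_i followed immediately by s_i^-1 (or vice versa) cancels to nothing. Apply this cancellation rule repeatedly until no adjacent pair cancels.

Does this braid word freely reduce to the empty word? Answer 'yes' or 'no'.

Answer: no

Derivation:
Gen 1 (s2): push. Stack: [s2]
Gen 2 (s1^-1): push. Stack: [s2 s1^-1]
Gen 3 (s2): push. Stack: [s2 s1^-1 s2]
Gen 4 (s1): push. Stack: [s2 s1^-1 s2 s1]
Gen 5 (s1): push. Stack: [s2 s1^-1 s2 s1 s1]
Gen 6 (s1): push. Stack: [s2 s1^-1 s2 s1 s1 s1]
Gen 7 (s3): push. Stack: [s2 s1^-1 s2 s1 s1 s1 s3]
Gen 8 (s2): push. Stack: [s2 s1^-1 s2 s1 s1 s1 s3 s2]
Gen 9 (s2): push. Stack: [s2 s1^-1 s2 s1 s1 s1 s3 s2 s2]
Gen 10 (s2): push. Stack: [s2 s1^-1 s2 s1 s1 s1 s3 s2 s2 s2]
Reduced word: s2 s1^-1 s2 s1 s1 s1 s3 s2 s2 s2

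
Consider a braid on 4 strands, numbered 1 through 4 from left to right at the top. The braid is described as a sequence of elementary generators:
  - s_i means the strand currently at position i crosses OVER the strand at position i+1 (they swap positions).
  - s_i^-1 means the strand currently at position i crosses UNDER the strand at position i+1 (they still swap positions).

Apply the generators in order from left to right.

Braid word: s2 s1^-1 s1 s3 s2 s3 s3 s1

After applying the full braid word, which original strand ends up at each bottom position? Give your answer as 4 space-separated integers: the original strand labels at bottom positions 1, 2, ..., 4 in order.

Answer: 4 1 3 2

Derivation:
Gen 1 (s2): strand 2 crosses over strand 3. Perm now: [1 3 2 4]
Gen 2 (s1^-1): strand 1 crosses under strand 3. Perm now: [3 1 2 4]
Gen 3 (s1): strand 3 crosses over strand 1. Perm now: [1 3 2 4]
Gen 4 (s3): strand 2 crosses over strand 4. Perm now: [1 3 4 2]
Gen 5 (s2): strand 3 crosses over strand 4. Perm now: [1 4 3 2]
Gen 6 (s3): strand 3 crosses over strand 2. Perm now: [1 4 2 3]
Gen 7 (s3): strand 2 crosses over strand 3. Perm now: [1 4 3 2]
Gen 8 (s1): strand 1 crosses over strand 4. Perm now: [4 1 3 2]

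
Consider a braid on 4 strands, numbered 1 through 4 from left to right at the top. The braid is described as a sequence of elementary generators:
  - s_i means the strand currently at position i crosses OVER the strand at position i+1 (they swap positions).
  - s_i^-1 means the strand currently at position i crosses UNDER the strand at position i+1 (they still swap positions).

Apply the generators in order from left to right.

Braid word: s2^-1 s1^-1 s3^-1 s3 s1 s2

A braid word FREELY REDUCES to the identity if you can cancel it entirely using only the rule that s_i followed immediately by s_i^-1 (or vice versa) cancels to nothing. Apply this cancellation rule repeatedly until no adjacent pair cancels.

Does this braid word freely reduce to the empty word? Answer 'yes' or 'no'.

Gen 1 (s2^-1): push. Stack: [s2^-1]
Gen 2 (s1^-1): push. Stack: [s2^-1 s1^-1]
Gen 3 (s3^-1): push. Stack: [s2^-1 s1^-1 s3^-1]
Gen 4 (s3): cancels prior s3^-1. Stack: [s2^-1 s1^-1]
Gen 5 (s1): cancels prior s1^-1. Stack: [s2^-1]
Gen 6 (s2): cancels prior s2^-1. Stack: []
Reduced word: (empty)

Answer: yes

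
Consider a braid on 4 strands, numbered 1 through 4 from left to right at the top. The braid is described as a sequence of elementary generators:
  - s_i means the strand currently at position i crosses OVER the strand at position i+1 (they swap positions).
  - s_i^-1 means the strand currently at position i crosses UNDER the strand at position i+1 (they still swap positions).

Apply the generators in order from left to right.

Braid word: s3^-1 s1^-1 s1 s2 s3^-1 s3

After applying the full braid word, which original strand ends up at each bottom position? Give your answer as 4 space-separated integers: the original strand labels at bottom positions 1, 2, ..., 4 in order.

Answer: 1 4 2 3

Derivation:
Gen 1 (s3^-1): strand 3 crosses under strand 4. Perm now: [1 2 4 3]
Gen 2 (s1^-1): strand 1 crosses under strand 2. Perm now: [2 1 4 3]
Gen 3 (s1): strand 2 crosses over strand 1. Perm now: [1 2 4 3]
Gen 4 (s2): strand 2 crosses over strand 4. Perm now: [1 4 2 3]
Gen 5 (s3^-1): strand 2 crosses under strand 3. Perm now: [1 4 3 2]
Gen 6 (s3): strand 3 crosses over strand 2. Perm now: [1 4 2 3]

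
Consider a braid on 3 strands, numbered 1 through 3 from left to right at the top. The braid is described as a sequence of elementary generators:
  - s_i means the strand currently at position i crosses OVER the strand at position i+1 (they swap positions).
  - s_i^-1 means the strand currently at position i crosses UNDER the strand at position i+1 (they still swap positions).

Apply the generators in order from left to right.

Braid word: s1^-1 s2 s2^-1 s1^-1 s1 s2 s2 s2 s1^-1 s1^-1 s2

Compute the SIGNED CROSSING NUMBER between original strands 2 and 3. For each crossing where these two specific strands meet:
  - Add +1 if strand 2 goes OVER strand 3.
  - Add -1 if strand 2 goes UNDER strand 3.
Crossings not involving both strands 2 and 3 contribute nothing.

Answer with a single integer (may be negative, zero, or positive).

Answer: 0

Derivation:
Gen 1: crossing 1x2. Both 2&3? no. Sum: 0
Gen 2: crossing 1x3. Both 2&3? no. Sum: 0
Gen 3: crossing 3x1. Both 2&3? no. Sum: 0
Gen 4: crossing 2x1. Both 2&3? no. Sum: 0
Gen 5: crossing 1x2. Both 2&3? no. Sum: 0
Gen 6: crossing 1x3. Both 2&3? no. Sum: 0
Gen 7: crossing 3x1. Both 2&3? no. Sum: 0
Gen 8: crossing 1x3. Both 2&3? no. Sum: 0
Gen 9: 2 under 3. Both 2&3? yes. Contrib: -1. Sum: -1
Gen 10: 3 under 2. Both 2&3? yes. Contrib: +1. Sum: 0
Gen 11: crossing 3x1. Both 2&3? no. Sum: 0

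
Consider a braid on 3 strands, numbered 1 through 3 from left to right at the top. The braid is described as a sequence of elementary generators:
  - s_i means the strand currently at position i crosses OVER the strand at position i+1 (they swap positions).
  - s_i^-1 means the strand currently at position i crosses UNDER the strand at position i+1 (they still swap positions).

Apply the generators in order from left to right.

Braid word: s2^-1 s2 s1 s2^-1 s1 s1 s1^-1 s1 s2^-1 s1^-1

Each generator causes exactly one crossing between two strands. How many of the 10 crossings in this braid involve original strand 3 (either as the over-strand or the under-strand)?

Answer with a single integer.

Gen 1: crossing 2x3. Involves strand 3? yes. Count so far: 1
Gen 2: crossing 3x2. Involves strand 3? yes. Count so far: 2
Gen 3: crossing 1x2. Involves strand 3? no. Count so far: 2
Gen 4: crossing 1x3. Involves strand 3? yes. Count so far: 3
Gen 5: crossing 2x3. Involves strand 3? yes. Count so far: 4
Gen 6: crossing 3x2. Involves strand 3? yes. Count so far: 5
Gen 7: crossing 2x3. Involves strand 3? yes. Count so far: 6
Gen 8: crossing 3x2. Involves strand 3? yes. Count so far: 7
Gen 9: crossing 3x1. Involves strand 3? yes. Count so far: 8
Gen 10: crossing 2x1. Involves strand 3? no. Count so far: 8

Answer: 8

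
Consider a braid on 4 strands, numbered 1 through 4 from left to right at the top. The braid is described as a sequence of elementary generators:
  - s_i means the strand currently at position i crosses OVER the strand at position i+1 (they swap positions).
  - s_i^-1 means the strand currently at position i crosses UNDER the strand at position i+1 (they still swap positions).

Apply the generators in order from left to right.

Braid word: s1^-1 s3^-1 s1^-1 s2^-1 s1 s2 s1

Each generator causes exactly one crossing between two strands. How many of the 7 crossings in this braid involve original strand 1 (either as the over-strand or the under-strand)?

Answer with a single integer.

Answer: 4

Derivation:
Gen 1: crossing 1x2. Involves strand 1? yes. Count so far: 1
Gen 2: crossing 3x4. Involves strand 1? no. Count so far: 1
Gen 3: crossing 2x1. Involves strand 1? yes. Count so far: 2
Gen 4: crossing 2x4. Involves strand 1? no. Count so far: 2
Gen 5: crossing 1x4. Involves strand 1? yes. Count so far: 3
Gen 6: crossing 1x2. Involves strand 1? yes. Count so far: 4
Gen 7: crossing 4x2. Involves strand 1? no. Count so far: 4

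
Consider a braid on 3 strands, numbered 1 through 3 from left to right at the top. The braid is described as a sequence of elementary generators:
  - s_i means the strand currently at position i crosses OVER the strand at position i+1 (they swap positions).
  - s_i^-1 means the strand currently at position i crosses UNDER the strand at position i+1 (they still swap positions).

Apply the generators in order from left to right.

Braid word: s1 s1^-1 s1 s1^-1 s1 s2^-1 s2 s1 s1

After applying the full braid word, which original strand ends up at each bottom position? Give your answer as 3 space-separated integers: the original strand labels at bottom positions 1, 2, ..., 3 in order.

Answer: 2 1 3

Derivation:
Gen 1 (s1): strand 1 crosses over strand 2. Perm now: [2 1 3]
Gen 2 (s1^-1): strand 2 crosses under strand 1. Perm now: [1 2 3]
Gen 3 (s1): strand 1 crosses over strand 2. Perm now: [2 1 3]
Gen 4 (s1^-1): strand 2 crosses under strand 1. Perm now: [1 2 3]
Gen 5 (s1): strand 1 crosses over strand 2. Perm now: [2 1 3]
Gen 6 (s2^-1): strand 1 crosses under strand 3. Perm now: [2 3 1]
Gen 7 (s2): strand 3 crosses over strand 1. Perm now: [2 1 3]
Gen 8 (s1): strand 2 crosses over strand 1. Perm now: [1 2 3]
Gen 9 (s1): strand 1 crosses over strand 2. Perm now: [2 1 3]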